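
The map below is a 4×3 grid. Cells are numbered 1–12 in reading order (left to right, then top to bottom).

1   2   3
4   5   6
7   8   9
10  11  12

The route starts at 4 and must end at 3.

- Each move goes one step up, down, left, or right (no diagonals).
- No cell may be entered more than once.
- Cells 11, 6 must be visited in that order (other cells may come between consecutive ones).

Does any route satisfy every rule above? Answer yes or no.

One route that works: 4 → 7 → 10 → 11 → 8 → 5 → 6 → 3.

yes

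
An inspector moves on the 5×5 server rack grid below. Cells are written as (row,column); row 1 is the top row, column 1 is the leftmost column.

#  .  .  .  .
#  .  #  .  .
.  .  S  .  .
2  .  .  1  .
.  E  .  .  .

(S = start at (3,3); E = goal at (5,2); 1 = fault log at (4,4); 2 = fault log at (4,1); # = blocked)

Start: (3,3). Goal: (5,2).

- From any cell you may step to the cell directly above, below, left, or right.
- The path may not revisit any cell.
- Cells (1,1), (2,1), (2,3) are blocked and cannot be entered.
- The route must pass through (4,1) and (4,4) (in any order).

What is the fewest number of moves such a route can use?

Any route passes through (4,1) and (4,4) in some order between (3,3) and (5,2). Summing Manhattan distances along each leg and taking the cheapest ordering ((3,3) → (4,4) → (4,1) → (5,2)) gives a lower bound of 2 + 3 + 2 = 7 moves.
A route of 7 moves achieves this: (3,3) → (3,4) → (4,4) → (4,3) → (4,2) → (4,1) → (5,1) → (5,2).
Since 7 matches the lower bound, it is optimal.

7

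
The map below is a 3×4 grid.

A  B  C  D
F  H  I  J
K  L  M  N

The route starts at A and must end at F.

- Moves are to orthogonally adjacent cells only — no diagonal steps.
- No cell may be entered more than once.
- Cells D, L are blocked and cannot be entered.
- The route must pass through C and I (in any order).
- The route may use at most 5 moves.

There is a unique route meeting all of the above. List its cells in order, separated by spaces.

Any route must reach C and I and still end at F within 5 moves, so the order of the required stops is forced.
Route from A: 2× right (reaching C), down to I, 2× left (reaching F) — 5 moves in all.
Check: all required cells visited; 5 ≤ 5 moves.

A B C I H F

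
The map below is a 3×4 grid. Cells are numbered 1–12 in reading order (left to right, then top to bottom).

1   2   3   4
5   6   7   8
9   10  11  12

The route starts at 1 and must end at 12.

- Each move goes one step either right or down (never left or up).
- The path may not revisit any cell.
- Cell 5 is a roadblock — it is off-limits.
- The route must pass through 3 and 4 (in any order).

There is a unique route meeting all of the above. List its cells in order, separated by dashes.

1 - 2 - 3 - 4 - 8 - 12

Moves only go right or down, so the column and row indices never decrease.
Route from 1: 3× right (reaching 4), 2× down (reaching 12) — 5 moves in all.
Check: all required cells visited.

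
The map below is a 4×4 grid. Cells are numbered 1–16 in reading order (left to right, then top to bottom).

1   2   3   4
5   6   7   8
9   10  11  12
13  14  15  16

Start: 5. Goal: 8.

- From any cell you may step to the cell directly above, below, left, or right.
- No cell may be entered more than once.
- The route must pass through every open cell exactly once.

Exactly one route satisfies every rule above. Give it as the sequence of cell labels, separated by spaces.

5 1 2 6 10 9 13 14 15 16 12 11 7 3 4 8

Need to visit all 16 open cells exactly once, starting at 5 and ending at 8.
Cell 1 has only two open neighbours (5 and 2), so the path must pass straight through it: one of those is the cell it's entered from and the other is where it exits.
Route from 5: up 1 to 1, right 1 to 2, down 2 to 10, left 1 to 9, down 1 to 13, right 3 to 16, up 1 to 12, left 1 to 11, up 2 to 3, right 1 to 4, down 1 to 8 — 15 moves in all.
Check: all 16 open cells covered.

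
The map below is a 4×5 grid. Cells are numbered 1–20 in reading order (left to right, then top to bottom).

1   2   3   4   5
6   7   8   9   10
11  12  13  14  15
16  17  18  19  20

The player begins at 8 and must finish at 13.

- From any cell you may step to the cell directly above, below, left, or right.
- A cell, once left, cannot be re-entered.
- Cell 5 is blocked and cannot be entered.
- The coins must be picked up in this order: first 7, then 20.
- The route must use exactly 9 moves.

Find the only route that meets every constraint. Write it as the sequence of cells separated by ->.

The waypoints must appear in the order 7, 20, with no cell reused.
Route from 8: left to 7, 2× down (reaching 17), 3× right (reaching 20), up to 15, 2× left (reaching 13) — 9 moves in all.
Check: order respected (7 at step 1, 20 at step 6); 9 moves as required.

8 -> 7 -> 12 -> 17 -> 18 -> 19 -> 20 -> 15 -> 14 -> 13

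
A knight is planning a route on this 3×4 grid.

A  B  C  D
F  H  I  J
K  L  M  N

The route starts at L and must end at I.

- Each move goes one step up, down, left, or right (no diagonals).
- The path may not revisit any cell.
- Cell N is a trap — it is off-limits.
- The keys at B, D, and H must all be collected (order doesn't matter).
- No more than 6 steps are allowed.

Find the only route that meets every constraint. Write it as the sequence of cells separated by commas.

L, H, B, C, D, J, I

Any route must reach B, D, and H and still end at I within 6 moves, so the order of the required stops is forced.
Route from L: up 2 to B, right 2 to D, down 1 to J, left 1 to I — 6 moves in all.
Check: all required cells visited; 6 ≤ 6 moves.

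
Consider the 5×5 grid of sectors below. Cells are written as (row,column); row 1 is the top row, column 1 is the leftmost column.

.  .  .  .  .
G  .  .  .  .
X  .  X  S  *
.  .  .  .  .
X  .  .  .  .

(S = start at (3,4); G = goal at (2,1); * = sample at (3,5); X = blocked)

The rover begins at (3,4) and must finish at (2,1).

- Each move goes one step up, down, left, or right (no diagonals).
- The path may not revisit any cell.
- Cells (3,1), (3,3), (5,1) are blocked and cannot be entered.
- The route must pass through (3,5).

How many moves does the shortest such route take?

Any route passes through (3,5) somewhere between (3,4) and (2,1). Summing Manhattan distances along the two legs ((3,4) → (3,5) → (2,1)) gives a lower bound of 1 + 5 = 6 moves.
A route of 6 moves achieves this: (3,4) → (3,5) → (2,5) → (2,4) → (2,3) → (2,2) → (2,1).
Since 6 matches the lower bound, it is optimal.

6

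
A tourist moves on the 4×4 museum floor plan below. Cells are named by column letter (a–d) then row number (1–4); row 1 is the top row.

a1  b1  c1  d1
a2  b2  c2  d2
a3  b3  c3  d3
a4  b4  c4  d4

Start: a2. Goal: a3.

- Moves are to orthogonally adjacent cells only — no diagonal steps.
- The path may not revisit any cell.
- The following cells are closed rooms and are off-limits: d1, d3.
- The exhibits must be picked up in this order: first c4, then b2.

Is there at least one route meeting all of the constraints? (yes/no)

Ignoring the required order, 9 revisit-free routes from a2 to a3 pass through all of c4 and b2; the waypoint orders that occur are b2 → c4 (9) — never c4 → b2.

no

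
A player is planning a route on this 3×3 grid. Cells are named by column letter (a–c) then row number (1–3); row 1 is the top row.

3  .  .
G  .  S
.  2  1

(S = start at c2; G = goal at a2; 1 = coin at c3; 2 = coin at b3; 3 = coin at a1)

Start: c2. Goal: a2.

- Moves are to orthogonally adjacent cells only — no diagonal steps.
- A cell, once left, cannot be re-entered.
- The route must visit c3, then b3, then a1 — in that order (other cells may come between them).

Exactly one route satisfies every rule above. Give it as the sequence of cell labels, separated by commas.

The waypoints must appear in the order c3, b3, a1, with no cell reused.
Route from c2: down 1 to c3, left 1 to b3, up 2 to b1, left 1 to a1, down 1 to a2 — 6 moves in all.
Check: order respected (1 at step 1, 2 at step 2, 3 at step 5).

c2, c3, b3, b2, b1, a1, a2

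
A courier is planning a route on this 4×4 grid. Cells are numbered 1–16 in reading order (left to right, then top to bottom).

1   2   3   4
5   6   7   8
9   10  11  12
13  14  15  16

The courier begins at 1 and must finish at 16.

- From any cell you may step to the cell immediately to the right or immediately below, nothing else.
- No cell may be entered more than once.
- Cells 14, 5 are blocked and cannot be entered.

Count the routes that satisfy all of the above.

A right/down-only route from 1 to 16 makes exactly 3 down-moves and 3 right-moves in some order.
With no other constraints that would be C(6,3) = 20 routes.
Subtract routes through each blocked cell (inclusion–exclusion for overlaps): − through 5: 10 − through 14: 4 + through 5&14: 3 → 9.
That gives 9 routes.

9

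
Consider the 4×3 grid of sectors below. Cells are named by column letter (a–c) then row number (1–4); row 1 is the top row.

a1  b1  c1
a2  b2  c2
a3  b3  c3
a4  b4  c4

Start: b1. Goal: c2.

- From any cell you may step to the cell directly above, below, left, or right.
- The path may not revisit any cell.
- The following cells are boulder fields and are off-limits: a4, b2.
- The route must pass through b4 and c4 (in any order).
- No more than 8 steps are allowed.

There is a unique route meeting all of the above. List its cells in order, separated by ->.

b1 -> a1 -> a2 -> a3 -> b3 -> b4 -> c4 -> c3 -> c2

The 8-move cap with required stops at b4, c4 leaves no slack for detours.
Route from b1: left to a1, 2× down (reaching a3), right to b3, down to b4, right to c4, 2× up (reaching c2) — 8 moves in all.
Check: all required cells visited; 8 ≤ 8 moves.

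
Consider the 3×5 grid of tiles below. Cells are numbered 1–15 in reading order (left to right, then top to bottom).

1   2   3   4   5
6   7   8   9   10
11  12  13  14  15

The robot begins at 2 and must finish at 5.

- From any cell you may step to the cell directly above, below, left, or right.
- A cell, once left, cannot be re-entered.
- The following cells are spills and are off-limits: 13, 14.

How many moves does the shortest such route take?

3

The Manhattan distance from 2 to 5 is |1−1| + |2−5| = 3, so at least 3 moves are needed.
A route of 3 moves achieves this: 2 → 3 → 4 → 5.
Since 3 matches the lower bound, it is optimal.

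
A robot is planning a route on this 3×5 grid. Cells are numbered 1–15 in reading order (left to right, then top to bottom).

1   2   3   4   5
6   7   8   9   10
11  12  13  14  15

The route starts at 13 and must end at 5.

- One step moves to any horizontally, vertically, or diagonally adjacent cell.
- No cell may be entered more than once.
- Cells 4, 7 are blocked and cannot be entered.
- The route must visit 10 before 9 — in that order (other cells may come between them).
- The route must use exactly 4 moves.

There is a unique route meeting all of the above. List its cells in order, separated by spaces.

13 14 10 9 5

The waypoints must appear in the order 10, 9, with no cell reused.
Route from 13: right to 14, up-right to 10, left to 9, up-right to 5 — 4 moves in all.
Check: order respected (10 at step 2, 9 at step 3); 4 moves as required.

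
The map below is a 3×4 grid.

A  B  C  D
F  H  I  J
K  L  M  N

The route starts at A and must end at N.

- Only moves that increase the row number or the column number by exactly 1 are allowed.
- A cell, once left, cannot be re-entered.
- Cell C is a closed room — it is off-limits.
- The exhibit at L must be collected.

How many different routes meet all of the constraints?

3

A right/down-only route from A to N makes exactly 2 down-moves and 3 right-moves in some order.
With no other constraints that would be C(5,2) = 10 routes.
Split at L and multiply the segment counts (each segment already excludes blocked cells): A→L: 3; L→N: 1; product = 3.
That gives 3 routes.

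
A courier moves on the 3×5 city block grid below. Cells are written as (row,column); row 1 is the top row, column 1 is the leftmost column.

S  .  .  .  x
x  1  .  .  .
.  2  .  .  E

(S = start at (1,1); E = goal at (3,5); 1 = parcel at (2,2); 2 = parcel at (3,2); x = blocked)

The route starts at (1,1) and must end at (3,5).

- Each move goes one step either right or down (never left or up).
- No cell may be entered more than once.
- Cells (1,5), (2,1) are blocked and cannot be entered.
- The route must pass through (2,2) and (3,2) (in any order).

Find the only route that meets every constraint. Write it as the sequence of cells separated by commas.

Moves only go right or down, so the column and row indices never decrease.
Route from (1,1): right 1 to (1,2), down 2 to (3,2), right 3 to (3,5) — 6 moves in all.
Check: all required cells visited.

(1,1), (1,2), (2,2), (3,2), (3,3), (3,4), (3,5)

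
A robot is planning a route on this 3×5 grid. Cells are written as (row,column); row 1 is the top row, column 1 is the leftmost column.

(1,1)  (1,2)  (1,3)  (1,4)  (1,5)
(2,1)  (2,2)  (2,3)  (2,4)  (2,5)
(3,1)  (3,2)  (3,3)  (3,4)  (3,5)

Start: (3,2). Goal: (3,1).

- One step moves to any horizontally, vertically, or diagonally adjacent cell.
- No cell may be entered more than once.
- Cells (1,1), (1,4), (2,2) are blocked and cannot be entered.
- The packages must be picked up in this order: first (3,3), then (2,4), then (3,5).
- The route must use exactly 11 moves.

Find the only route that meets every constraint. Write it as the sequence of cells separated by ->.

(3,2) -> (3,3) -> (2,4) -> (1,5) -> (2,5) -> (3,5) -> (3,4) -> (2,3) -> (1,3) -> (1,2) -> (2,1) -> (3,1)

The waypoints must appear in the order (3,3), (2,4), (3,5), with no cell reused.
Route from (3,2): right to (3,3), 2× up-right (reaching (1,5)), 2× down (reaching (3,5)), left to (3,4), up-left to (2,3), up to (1,3), left to (1,2), down-left to (2,1), down to (3,1) — 11 moves in all.
Check: order respected ((3,3) at step 1, (2,4) at step 2, (3,5) at step 5); 11 moves as required.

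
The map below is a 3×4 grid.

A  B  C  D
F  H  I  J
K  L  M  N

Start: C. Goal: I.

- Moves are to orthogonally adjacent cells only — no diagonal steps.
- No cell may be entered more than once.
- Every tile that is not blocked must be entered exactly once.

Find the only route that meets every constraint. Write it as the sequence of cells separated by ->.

Need to visit all 12 open cells exactly once, starting at C and ending at I.
Cell A has only two open neighbours (F and B), so the path must pass straight through it: one of those is the cell it's entered from and the other is where it exits.
Route from C: right to D, 2× down (reaching N), 3× left (reaching K), 2× up (reaching A), right to B, down to H, right to I — 11 moves in all.
Check: all 12 open cells covered.

C -> D -> J -> N -> M -> L -> K -> F -> A -> B -> H -> I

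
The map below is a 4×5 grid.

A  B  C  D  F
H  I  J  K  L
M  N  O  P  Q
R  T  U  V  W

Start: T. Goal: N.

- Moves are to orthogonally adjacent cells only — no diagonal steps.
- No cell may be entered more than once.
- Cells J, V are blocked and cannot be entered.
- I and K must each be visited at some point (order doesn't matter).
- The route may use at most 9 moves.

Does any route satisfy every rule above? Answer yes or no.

One route that works: T → U → O → P → K → D → C → B → I → N.

yes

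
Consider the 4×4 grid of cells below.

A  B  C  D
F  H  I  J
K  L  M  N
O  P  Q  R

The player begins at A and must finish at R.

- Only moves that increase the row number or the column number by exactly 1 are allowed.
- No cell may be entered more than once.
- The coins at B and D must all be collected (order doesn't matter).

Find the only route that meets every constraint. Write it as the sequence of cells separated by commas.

A, B, C, D, J, N, R

Moves only go right or down, so the column and row indices never decrease.
Route from A: right 3 to D, down 3 to R — 6 moves in all.
Check: all required cells visited.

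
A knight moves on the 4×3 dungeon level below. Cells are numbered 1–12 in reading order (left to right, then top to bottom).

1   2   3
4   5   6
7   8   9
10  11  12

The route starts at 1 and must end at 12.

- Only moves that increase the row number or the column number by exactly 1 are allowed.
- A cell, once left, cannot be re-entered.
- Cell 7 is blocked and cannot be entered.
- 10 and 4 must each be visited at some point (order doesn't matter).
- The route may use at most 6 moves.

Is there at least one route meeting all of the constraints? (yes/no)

Right/down moves force the required cells to be taken in the order 4, 10. Every right/down route from 4 to 10 runs into a blocked cell, so that leg cannot be completed.

no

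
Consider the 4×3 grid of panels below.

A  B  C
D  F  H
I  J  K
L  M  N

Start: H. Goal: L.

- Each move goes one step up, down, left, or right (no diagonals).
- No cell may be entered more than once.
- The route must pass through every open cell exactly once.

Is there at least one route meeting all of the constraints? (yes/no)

no

Colour the cells like a checkerboard: each orthogonal step flips colour, so a Hamiltonian route alternates colours. Here there are 6 cells of one colour and 6 of the other, with start on the same colour as the goal — the counts and endpoints can't be arranged into an alternating sequence of length 12, so no Hamiltonian route exists.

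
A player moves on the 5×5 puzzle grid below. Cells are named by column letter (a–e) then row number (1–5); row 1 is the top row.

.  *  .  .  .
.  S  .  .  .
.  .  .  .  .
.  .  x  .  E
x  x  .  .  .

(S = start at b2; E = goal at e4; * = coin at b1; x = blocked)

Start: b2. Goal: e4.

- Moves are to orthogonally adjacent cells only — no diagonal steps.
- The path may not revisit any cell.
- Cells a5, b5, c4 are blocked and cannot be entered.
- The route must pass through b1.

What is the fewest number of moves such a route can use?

Any route passes through b1 somewhere between b2 and e4. Summing Manhattan distances along the two legs (b2 → b1 → e4) gives a lower bound of 1 + 6 = 7 moves.
A route of 7 moves achieves this: b2 → b1 → c1 → c2 → c3 → d3 → d4 → e4.
Since 7 matches the lower bound, it is optimal.

7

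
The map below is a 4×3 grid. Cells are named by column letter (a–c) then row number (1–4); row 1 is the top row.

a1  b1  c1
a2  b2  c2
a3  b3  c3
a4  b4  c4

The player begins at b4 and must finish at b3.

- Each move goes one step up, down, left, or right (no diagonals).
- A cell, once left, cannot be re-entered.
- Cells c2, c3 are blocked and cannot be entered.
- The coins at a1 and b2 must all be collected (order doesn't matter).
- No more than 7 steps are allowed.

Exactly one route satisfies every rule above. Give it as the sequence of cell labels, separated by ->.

Any route must reach a1 and b2 and still end at b3 within 7 moves, so the order of the required stops is forced.
Route from b4: left 1 to a4, up 3 to a1, right 1 to b1, down 2 to b3 — 7 moves in all.
Check: all required cells visited; 7 ≤ 7 moves.

b4 -> a4 -> a3 -> a2 -> a1 -> b1 -> b2 -> b3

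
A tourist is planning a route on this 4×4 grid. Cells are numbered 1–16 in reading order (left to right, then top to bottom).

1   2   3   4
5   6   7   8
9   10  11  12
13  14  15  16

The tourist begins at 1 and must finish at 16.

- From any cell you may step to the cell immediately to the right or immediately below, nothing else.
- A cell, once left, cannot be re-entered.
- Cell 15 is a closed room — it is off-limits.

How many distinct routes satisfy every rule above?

10

A right/down-only route from 1 to 16 makes exactly 3 down-moves and 3 right-moves in some order.
With no other constraints that would be C(6,3) = 20 routes.
Subtract routes through each blocked cell (inclusion–exclusion for overlaps): − through 15: 10 → 10.
That gives 10 routes.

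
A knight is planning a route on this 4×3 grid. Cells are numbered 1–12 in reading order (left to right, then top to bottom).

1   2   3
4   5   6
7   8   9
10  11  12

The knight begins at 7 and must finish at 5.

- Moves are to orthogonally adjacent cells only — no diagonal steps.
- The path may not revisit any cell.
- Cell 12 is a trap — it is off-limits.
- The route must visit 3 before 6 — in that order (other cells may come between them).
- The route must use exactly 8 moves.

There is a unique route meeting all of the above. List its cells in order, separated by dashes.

7 - 4 - 1 - 2 - 3 - 6 - 9 - 8 - 5

The waypoints must appear in the order 3, 6, with no cell reused.
Route from 7: up 2 to 1, right 2 to 3, down 2 to 9, left 1 to 8, up 1 to 5 — 8 moves in all.
Check: order respected (3 at step 4, 6 at step 5); 8 moves as required.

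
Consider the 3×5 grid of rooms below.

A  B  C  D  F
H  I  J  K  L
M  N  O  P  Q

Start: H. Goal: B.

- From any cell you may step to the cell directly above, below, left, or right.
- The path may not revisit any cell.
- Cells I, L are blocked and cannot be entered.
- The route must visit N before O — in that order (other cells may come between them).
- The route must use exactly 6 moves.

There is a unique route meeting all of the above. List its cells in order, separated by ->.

The waypoints must appear in the order N, O, with no cell reused.
Route from H: down 1 to M, right 2 to O, up 2 to C, left 1 to B — 6 moves in all.
Check: order respected (N at step 2, O at step 3); 6 moves as required.

H -> M -> N -> O -> J -> C -> B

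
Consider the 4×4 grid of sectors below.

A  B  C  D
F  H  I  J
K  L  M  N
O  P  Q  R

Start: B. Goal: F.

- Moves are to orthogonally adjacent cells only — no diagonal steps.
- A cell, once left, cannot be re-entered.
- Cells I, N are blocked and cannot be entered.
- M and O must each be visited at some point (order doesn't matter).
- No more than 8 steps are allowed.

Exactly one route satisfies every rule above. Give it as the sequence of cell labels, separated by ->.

B -> H -> L -> M -> Q -> P -> O -> K -> F

The 8-move cap with required stops at M, O leaves no slack for detours.
Route from B: down 2 to L, right 1 to M, down 1 to Q, left 2 to O, up 2 to F — 8 moves in all.
Check: all required cells visited; 8 ≤ 8 moves.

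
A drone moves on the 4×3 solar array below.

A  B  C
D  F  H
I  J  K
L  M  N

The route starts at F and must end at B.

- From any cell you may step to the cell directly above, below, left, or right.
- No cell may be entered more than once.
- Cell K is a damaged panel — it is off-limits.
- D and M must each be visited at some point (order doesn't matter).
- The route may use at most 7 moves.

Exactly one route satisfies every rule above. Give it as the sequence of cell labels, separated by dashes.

The 7-move cap with required stops at D, M leaves no slack for detours.
Route from F: 2× down (reaching M), left to L, 3× up (reaching A), right to B — 7 moves in all.
Check: all required cells visited; 7 ≤ 7 moves.

F - J - M - L - I - D - A - B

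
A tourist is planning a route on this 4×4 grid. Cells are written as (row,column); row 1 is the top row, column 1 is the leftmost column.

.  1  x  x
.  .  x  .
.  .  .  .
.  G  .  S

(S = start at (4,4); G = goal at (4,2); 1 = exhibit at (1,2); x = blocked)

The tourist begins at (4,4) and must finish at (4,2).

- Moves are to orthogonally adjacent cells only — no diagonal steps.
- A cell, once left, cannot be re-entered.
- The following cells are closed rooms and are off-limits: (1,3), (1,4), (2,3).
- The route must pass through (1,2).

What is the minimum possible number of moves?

Any route passes through (1,2) somewhere between (4,4) and (4,2). Summing Manhattan distances along the two legs ((4,4) → (1,2) → (4,2)) gives a lower bound of 5 + 3 = 8 moves.
The shortest route satisfying every rule uses 10 moves: (4,4) → (3,4) → (3,3) → (3,2) → (2,2) → (1,2) → (1,1) → (2,1) → (3,1) → (4,1) → (4,2).
The bound of 8 isn't tight here; checking systematically, no route of length 8 through 9 satisfies every constraint, so 10 is the minimum.

10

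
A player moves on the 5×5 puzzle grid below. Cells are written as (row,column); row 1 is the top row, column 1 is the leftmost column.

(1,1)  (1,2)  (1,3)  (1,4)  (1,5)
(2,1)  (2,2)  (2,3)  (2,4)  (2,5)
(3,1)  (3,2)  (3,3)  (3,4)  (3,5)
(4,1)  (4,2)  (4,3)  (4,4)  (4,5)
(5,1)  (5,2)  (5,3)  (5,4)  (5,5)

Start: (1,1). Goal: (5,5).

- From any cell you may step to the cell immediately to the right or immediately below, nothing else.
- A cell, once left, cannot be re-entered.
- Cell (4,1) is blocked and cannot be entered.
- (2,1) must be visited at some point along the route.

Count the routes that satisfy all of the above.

A right/down-only route from (1,1) to (5,5) makes exactly 4 down-moves and 4 right-moves in some order.
With no other constraints that would be C(8,4) = 70 routes.
Split at (2,1) and multiply the segment counts (each segment already excludes blocked cells): (1,1)→(2,1): 1; (2,1)→(5,5): 30; product = 30.
That gives 30 routes.

30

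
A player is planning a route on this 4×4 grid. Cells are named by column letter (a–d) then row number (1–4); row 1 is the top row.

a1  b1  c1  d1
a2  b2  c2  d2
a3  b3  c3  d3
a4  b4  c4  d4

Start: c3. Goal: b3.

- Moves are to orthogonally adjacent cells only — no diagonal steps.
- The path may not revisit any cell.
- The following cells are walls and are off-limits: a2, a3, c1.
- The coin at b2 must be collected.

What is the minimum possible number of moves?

3

Any route passes through b2 somewhere between c3 and b3. Summing Manhattan distances along the two legs (c3 → b2 → b3) gives a lower bound of 2 + 1 = 3 moves.
A route of 3 moves achieves this: c3 → c2 → b2 → b3.
Since 3 matches the lower bound, it is optimal.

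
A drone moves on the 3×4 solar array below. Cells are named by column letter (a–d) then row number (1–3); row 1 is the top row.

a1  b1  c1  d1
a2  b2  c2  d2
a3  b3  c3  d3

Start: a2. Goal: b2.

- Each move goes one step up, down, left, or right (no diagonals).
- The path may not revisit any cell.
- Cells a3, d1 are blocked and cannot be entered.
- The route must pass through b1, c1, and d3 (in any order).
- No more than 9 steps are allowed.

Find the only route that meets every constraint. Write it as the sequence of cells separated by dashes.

a2 - a1 - b1 - c1 - c2 - d2 - d3 - c3 - b3 - b2

The 9-move cap with required stops at b1, c1, d3 leaves no slack for detours.
Route from a2: up to a1, 2× right (reaching c1), down to c2, right to d2, down to d3, 2× left (reaching b3), up to b2 — 9 moves in all.
Check: all required cells visited; 9 ≤ 9 moves.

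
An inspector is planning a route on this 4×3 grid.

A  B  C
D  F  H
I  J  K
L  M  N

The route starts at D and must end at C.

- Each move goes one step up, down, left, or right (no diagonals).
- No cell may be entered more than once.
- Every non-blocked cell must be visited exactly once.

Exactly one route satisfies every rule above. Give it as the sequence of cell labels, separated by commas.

D, A, B, F, J, I, L, M, N, K, H, C

Need to visit all 12 open cells exactly once, starting at D and ending at C.
Route from D: up 1 to A, right 1 to B, down 2 to J, left 1 to I, down 1 to L, right 2 to N, up 3 to C — 11 moves in all.
Check: all 12 open cells covered.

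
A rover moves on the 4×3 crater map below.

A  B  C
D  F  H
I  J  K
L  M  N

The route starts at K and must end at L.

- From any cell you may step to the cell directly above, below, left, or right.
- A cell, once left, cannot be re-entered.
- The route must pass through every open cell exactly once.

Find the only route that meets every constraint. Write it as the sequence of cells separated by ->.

Need to visit all 12 open cells exactly once, starting at K and ending at L.
Cell A has only two open neighbours (D and B), so the path must pass straight through it: one of those is the cell it's entered from and the other is where it exits.
Route from K: down to N, left to M, 2× up (reaching F), right to H, up to C, 2× left (reaching A), 3× down (reaching L) — 11 moves in all.
Check: all 12 open cells covered.

K -> N -> M -> J -> F -> H -> C -> B -> A -> D -> I -> L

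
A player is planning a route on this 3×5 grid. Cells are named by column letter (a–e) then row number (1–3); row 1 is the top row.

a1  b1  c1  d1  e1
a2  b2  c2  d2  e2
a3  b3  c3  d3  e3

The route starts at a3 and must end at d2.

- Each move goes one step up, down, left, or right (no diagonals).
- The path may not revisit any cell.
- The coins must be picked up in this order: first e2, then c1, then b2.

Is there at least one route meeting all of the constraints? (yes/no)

One route that works: a3 → b3 → c3 → d3 → e3 → e2 → e1 → d1 → c1 → b1 → b2 → c2 → d2.

yes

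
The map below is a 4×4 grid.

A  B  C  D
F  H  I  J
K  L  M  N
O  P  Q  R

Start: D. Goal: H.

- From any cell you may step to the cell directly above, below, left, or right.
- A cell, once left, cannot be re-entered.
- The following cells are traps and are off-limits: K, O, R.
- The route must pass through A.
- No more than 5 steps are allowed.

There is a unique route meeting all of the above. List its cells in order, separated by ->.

The budget equals the shortest possible length, so every move has to be on a shortest route through the required cells.
Route from D: left 3 to A, down 1 to F, right 1 to H — 5 moves in all.
Check: all required cells visited; 5 ≤ 5 moves.

D -> C -> B -> A -> F -> H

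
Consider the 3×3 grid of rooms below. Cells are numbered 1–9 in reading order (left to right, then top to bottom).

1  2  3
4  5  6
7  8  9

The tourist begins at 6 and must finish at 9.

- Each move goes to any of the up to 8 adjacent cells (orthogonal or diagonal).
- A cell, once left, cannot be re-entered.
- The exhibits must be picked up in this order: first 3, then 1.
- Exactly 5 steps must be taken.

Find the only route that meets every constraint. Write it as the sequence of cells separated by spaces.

6 3 2 1 5 9

The waypoints must appear in the order 3, 1, with no cell reused.
Route from 6: up to 3, 2× left (reaching 1), 2× down-right (reaching 9) — 5 moves in all.
Check: order respected (3 at step 1, 1 at step 3); 5 moves as required.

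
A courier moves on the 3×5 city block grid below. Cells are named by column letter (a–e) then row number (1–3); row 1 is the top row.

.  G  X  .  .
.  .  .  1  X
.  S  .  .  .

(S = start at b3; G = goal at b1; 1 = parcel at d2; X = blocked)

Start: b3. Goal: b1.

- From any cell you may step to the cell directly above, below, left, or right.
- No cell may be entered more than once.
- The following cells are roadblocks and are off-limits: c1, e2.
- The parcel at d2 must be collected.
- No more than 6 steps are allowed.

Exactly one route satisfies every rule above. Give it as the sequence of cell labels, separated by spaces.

Any route must reach d2 and still end at b1 within 6 moves, so the order of the required stops is forced.
Route from b3: 2× right (reaching d3), up to d2, 2× left (reaching b2), up to b1 — 6 moves in all.
Check: all required cells visited; 6 ≤ 6 moves.

b3 c3 d3 d2 c2 b2 b1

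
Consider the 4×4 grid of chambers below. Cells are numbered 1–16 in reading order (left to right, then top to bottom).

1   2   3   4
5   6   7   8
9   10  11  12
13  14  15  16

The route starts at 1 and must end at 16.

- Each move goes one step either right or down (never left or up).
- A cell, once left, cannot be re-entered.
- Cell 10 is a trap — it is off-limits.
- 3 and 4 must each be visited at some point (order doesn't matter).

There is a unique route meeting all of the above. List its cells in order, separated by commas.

Moves only go right or down, so the column and row indices never decrease.
Route from 1: 3× right (reaching 4), 3× down (reaching 16) — 6 moves in all.
Check: all required cells visited.

1, 2, 3, 4, 8, 12, 16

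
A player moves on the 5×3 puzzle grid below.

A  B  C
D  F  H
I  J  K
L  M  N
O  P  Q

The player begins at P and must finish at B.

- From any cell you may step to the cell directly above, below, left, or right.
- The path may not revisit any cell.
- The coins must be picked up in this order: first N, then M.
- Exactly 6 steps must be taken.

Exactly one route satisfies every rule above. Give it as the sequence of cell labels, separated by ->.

P -> Q -> N -> M -> J -> F -> B

The waypoints must appear in the order N, M, with no cell reused.
Route from P: right to Q, up to N, left to M, 3× up (reaching B) — 6 moves in all.
Check: order respected (N at step 2, M at step 3); 6 moves as required.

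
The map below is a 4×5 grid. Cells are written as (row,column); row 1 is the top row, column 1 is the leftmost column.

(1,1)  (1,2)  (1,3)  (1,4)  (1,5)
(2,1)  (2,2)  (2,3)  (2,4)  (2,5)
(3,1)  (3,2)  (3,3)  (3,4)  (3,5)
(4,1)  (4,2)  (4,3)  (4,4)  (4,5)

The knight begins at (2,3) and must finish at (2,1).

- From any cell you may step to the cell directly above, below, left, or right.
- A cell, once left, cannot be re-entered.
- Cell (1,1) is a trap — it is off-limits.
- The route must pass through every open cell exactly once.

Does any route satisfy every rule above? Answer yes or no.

One route that works: (2,3) → (1,3) → (1,2) → (2,2) → (3,2) → (3,3) → (3,4) → (2,4) → (1,4) → (1,5) → (2,5) → (3,5) → (4,5) → (4,4) → (4,3) → (4,2) → (4,1) → (3,1) → (2,1).

yes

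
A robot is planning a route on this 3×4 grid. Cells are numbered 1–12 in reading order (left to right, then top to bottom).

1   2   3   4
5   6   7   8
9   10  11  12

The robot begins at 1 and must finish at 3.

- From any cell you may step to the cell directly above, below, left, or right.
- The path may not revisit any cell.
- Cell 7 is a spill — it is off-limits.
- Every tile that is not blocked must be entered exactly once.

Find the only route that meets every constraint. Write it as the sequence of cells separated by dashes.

1 - 2 - 6 - 5 - 9 - 10 - 11 - 12 - 8 - 4 - 3

Need to visit all 11 open cells exactly once, starting at 1 and ending at 3.
Route from 1: right to 2, down to 6, left to 5, down to 9, 3× right (reaching 12), 2× up (reaching 4), left to 3 — 10 moves in all.
Check: all 11 open cells covered.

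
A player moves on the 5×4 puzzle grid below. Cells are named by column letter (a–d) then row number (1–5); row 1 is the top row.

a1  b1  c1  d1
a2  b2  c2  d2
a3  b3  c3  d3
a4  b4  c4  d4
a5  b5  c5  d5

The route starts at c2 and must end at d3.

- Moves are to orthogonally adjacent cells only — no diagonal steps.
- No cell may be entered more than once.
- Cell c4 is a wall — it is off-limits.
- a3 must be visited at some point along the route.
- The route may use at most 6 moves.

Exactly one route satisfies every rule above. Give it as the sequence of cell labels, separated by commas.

The budget equals the shortest possible length, so every move has to be on a shortest route through the required cells.
Route from c2: left 2 to a2, down 1 to a3, right 3 to d3 — 6 moves in all.
Check: all required cells visited; 6 ≤ 6 moves.

c2, b2, a2, a3, b3, c3, d3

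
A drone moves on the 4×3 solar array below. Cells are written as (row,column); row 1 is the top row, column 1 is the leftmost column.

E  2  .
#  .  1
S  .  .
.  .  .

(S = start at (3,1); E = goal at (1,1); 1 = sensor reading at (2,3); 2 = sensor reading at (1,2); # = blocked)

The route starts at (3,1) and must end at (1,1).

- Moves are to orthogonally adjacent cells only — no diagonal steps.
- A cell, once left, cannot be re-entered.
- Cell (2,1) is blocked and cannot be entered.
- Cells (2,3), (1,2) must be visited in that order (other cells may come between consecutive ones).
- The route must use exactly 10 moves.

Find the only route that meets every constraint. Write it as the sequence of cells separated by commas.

The waypoints must appear in the order (2,3), (1,2), with no cell reused.
Route from (3,1): down to (4,1), 2× right (reaching (4,3)), up to (3,3), left to (3,2), up to (2,2), right to (2,3), up to (1,3), 2× left (reaching (1,1)) — 10 moves in all.
Check: order respected (1 at step 7, 2 at step 9); 10 moves as required.

(3,1), (4,1), (4,2), (4,3), (3,3), (3,2), (2,2), (2,3), (1,3), (1,2), (1,1)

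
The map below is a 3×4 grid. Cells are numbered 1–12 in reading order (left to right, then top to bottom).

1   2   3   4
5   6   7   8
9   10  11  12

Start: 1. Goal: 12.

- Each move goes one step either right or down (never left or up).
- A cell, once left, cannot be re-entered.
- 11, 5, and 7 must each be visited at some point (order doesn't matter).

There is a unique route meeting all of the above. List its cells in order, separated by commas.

1, 5, 6, 7, 11, 12

Moves only go right or down, so the column and row indices never decrease.
Route from 1: down 1 to 5, right 2 to 7, down 1 to 11, right 1 to 12 — 5 moves in all.
Check: all required cells visited.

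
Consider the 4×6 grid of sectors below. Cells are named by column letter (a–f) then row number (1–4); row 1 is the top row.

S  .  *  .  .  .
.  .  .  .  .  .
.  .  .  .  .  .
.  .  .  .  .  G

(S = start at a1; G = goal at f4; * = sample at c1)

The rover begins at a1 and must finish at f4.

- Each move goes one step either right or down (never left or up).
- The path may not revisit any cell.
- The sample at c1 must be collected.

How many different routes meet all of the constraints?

20

A right/down-only route from a1 to f4 makes exactly 3 down-moves and 5 right-moves in some order.
With no other constraints that would be C(8,3) = 56 routes.
Split at c1 and multiply the segment counts: a1→c1: 1; c1→f4: 20; product = 20.
That gives 20 routes.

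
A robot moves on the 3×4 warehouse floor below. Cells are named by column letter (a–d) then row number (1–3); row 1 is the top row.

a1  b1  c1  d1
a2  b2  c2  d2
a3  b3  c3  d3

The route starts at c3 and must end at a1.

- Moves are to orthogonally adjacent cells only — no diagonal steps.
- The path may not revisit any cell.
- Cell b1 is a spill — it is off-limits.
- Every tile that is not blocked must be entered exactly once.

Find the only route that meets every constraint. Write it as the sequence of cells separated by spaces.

Need to visit all 11 open cells exactly once, starting at c3 and ending at a1.
Route from c3: right 1 to d3, up 2 to d1, left 1 to c1, down 1 to c2, left 1 to b2, down 1 to b3, left 1 to a3, up 2 to a1 — 10 moves in all.
Check: all 11 open cells covered.

c3 d3 d2 d1 c1 c2 b2 b3 a3 a2 a1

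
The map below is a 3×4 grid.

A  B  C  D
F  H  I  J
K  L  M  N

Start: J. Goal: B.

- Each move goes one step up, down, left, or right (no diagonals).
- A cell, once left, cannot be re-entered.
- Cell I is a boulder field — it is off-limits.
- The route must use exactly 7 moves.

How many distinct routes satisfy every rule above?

3

Need simple routes of exactly 7 moves from J to B (Manhattan distance 3, so 2 moves are spent on a detour and 2 undoing it).
Enumerating: J N M L H F A B | J N M L K F A B | J N M L K F H B.
That gives 3 routes.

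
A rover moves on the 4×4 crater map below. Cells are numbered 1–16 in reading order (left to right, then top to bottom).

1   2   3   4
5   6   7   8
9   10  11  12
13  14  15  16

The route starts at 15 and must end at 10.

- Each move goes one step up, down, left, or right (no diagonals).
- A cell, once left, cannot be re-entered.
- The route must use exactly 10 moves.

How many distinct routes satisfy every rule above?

36

Need simple routes of exactly 10 moves from 15 to 10 (Manhattan distance 2, so 4 moves are spent on a detour and 4 undoing it).
Branch systematically from the start, pruning whenever the remaining move budget drops below the Manhattan distance to 10 or differs from it in parity. Grouping the completions by first move — via 11: 15; via 14: 5; via 16: 16 — and summing: 15 + 5 + 16 = 36.
That gives 36 routes.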